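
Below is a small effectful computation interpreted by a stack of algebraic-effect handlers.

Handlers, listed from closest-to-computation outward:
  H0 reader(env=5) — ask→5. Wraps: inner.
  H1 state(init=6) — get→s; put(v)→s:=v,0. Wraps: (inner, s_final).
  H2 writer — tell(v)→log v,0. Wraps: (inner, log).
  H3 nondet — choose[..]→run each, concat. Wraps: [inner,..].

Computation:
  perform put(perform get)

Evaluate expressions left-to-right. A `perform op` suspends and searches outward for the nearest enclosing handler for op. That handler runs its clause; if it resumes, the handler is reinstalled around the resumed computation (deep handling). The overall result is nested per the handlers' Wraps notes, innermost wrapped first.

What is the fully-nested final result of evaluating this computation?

Working:
get @ H1 ⇒ 6
put(6) @ H1 ⇒ s:=6
H0 returns 0
H1 returns (0, 6)
H2 returns ((0, 6), ())
H3 returns [((0, 6), ())]
= [((0, 6), ())]

Answer: [((0, 6), ())]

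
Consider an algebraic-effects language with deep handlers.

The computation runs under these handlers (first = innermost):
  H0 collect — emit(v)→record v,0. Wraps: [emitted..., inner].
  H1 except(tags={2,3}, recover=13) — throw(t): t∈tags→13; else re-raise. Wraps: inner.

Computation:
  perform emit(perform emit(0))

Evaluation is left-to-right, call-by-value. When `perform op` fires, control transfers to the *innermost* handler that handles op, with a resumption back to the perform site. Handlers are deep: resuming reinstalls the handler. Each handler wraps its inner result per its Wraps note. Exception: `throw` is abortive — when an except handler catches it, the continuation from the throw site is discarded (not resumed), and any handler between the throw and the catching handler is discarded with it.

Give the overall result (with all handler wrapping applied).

Answer: [0, 0, 0]

Evaluation trace:
emit(0) @ H0 ⇒ out+=0
emit(0) @ H0 ⇒ out+=0
H0 returns [0, 0, 0]
H1 returns [0, 0, 0]
= [0, 0, 0]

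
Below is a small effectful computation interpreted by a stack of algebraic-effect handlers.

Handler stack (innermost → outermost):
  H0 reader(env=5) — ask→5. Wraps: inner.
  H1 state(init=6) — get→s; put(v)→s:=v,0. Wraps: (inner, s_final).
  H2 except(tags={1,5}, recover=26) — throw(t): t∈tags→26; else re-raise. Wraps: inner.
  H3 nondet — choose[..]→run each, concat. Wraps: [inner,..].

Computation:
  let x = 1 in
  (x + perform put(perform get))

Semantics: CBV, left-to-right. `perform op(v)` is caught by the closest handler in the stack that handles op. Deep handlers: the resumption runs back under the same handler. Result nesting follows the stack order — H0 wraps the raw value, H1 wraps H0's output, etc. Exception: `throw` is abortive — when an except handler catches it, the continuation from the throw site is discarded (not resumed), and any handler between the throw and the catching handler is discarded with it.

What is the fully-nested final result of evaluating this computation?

Answer: [(1, 6)]

Step-by-step:
get @ H1 ⇒ 6
put(6) @ H1 ⇒ s:=6
H0 returns 1
H1 returns (1, 6)
H2 returns (1, 6)
H3 returns [(1, 6)]
= [(1, 6)]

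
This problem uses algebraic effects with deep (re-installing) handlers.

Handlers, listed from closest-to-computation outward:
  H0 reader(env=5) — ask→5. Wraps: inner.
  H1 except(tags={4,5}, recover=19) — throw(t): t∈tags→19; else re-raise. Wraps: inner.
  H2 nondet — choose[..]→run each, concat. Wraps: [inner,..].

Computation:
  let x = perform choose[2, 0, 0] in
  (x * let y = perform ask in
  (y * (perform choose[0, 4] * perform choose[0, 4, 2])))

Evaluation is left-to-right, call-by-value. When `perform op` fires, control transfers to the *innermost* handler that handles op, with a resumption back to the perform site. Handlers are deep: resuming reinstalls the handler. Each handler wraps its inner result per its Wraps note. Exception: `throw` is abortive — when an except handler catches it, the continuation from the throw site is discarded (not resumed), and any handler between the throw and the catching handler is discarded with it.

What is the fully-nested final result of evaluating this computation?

Answer: [0, 0, 0, 0, 160, 80, 0, 0, 0, 0, 0, 0, 0, 0, 0, 0, 0, 0]

Step-by-step:
choose[2, 0, 0] @ H2
  branch[0] choose=2:
    ask @ H0 ⇒ 5
    choose[0, 4] @ H2
      branch[0] choose=0:
        choose[0, 4, 2] @ H2
          branch[0] choose=0:
            H0 returns 0
            H1 returns 0
            H2 returns [0]
          branch[1] choose=4:
            H0 returns 0
            H1 returns 0
            H2 returns [0]
          branch[2] choose=2:
            H0 returns 0
            H1 returns 0
            H2 returns [0]
      branch[1] choose=4:
        choose[0, 4, 2] @ H2
          branch[0] choose=0:
            H0 returns 0
            H1 returns 0
            H2 returns [0]
          branch[1] choose=4:
            H0 returns 160
            H1 returns 160
            H2 returns [160]
          branch[2] choose=2:
            H0 returns 80
            H1 returns 80
            H2 returns [80]
  branch[1] choose=0:
    ask @ H0 ⇒ 5
    choose[0, 4] @ H2
      branch[0] choose=0:
        choose[0, 4, 2] @ H2
          branch[0] choose=0:
            H0 returns 0
            H1 returns 0
            H2 returns [0]
          branch[1] choose=4:
            H0 returns 0
            H1 returns 0
            H2 returns [0]
          branch[2] choose=2:
            H0 returns 0
            H1 returns 0
            H2 returns [0]
      branch[1] choose=4:
        choose[0, 4, 2] @ H2
          branch[0] choose=0:
            H0 returns 0
            H1 returns 0
            H2 returns [0]
          branch[1] choose=4:
            H0 returns 0
            H1 returns 0
            H2 returns [0]
          branch[2] choose=2:
            H0 returns 0
            H1 returns 0
            H2 returns [0]
  branch[2] choose=0:
    ask @ H0 ⇒ 5
    choose[0, 4] @ H2
      branch[0] choose=0:
        choose[0, 4, 2] @ H2
          branch[0] choose=0:
            H0 returns 0
            H1 returns 0
            H2 returns [0]
          branch[1] choose=4:
            H0 returns 0
            H1 returns 0
            H2 returns [0]
          branch[2] choose=2:
            H0 returns 0
            H1 returns 0
            H2 returns [0]
      branch[1] choose=4:
        choose[0, 4, 2] @ H2
          branch[0] choose=0:
            H0 returns 0
            H1 returns 0
            H2 returns [0]
          branch[1] choose=4:
            H0 returns 0
            H1 returns 0
            H2 returns [0]
          branch[2] choose=2:
            H0 returns 0
            H1 returns 0
            H2 returns [0]
= [0, 0, 0, 0, 160, 80, 0, 0, 0, 0, 0, 0, 0, 0, 0, 0, 0, 0]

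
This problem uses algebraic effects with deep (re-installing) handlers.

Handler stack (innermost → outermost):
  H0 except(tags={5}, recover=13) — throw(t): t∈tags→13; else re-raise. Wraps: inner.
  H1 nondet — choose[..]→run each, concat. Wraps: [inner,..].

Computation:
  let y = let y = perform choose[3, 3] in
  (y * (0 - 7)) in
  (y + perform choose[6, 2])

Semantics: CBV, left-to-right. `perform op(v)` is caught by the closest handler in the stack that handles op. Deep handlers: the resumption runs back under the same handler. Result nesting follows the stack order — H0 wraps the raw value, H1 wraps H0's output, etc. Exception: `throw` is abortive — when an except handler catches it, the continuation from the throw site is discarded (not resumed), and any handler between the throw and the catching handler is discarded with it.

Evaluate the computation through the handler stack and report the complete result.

Evaluation trace:
choose[3, 3] @ H1
  branch[0] choose=3:
    choose[6, 2] @ H1
      branch[0] choose=6:
        H0 returns -15
        H1 returns [-15]
      branch[1] choose=2:
        H0 returns -19
        H1 returns [-19]
  branch[1] choose=3:
    choose[6, 2] @ H1
      branch[0] choose=6:
        H0 returns -15
        H1 returns [-15]
      branch[1] choose=2:
        H0 returns -19
        H1 returns [-19]
= [-15, -19, -15, -19]

Answer: [-15, -19, -15, -19]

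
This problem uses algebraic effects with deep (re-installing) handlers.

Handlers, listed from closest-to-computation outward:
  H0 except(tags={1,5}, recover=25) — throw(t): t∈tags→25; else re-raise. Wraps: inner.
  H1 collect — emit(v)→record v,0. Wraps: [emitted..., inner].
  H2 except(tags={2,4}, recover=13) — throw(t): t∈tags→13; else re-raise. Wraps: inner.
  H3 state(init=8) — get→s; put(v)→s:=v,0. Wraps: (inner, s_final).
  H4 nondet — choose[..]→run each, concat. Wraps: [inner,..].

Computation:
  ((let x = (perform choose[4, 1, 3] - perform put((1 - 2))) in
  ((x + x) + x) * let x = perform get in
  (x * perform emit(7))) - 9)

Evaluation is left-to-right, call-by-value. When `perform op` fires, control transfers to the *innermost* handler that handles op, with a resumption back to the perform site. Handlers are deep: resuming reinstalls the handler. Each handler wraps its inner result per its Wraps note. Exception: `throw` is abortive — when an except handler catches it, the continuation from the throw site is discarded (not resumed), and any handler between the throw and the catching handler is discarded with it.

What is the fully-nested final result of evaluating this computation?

Evaluation trace:
choose[4, 1, 3] @ H4
  branch[0] choose=4:
    put(-1) @ H3 ⇒ s:=-1
    get @ H3 ⇒ -1
    emit(7) @ H1 ⇒ out+=7
    H0 returns -9
    H1 returns [7, -9]
    H2 returns [7, -9]
    H3 returns ([7, -9], -1)
    H4 returns [([7, -9], -1)]
  branch[1] choose=1:
    put(-1) @ H3 ⇒ s:=-1
    get @ H3 ⇒ -1
    emit(7) @ H1 ⇒ out+=7
    H0 returns -9
    H1 returns [7, -9]
    H2 returns [7, -9]
    H3 returns ([7, -9], -1)
    H4 returns [([7, -9], -1)]
  branch[2] choose=3:
    put(-1) @ H3 ⇒ s:=-1
    get @ H3 ⇒ -1
    emit(7) @ H1 ⇒ out+=7
    H0 returns -9
    H1 returns [7, -9]
    H2 returns [7, -9]
    H3 returns ([7, -9], -1)
    H4 returns [([7, -9], -1)]
= [([7, -9], -1), ([7, -9], -1), ([7, -9], -1)]

Answer: [([7, -9], -1), ([7, -9], -1), ([7, -9], -1)]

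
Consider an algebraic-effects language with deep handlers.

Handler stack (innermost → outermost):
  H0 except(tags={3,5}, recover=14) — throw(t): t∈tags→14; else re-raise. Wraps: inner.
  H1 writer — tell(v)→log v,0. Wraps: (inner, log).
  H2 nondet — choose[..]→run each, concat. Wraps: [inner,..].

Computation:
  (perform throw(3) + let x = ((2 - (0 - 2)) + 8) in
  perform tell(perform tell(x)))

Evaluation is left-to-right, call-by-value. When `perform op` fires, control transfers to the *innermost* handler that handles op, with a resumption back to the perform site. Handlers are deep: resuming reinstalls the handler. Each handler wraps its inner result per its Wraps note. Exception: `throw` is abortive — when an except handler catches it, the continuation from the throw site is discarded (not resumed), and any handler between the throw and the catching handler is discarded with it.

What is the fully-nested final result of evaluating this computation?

Evaluation trace:
throw(3) @ H0 caught ⇒ 14
H1 returns (14, ())
H2 returns [(14, ())]
= [(14, ())]

Answer: [(14, ())]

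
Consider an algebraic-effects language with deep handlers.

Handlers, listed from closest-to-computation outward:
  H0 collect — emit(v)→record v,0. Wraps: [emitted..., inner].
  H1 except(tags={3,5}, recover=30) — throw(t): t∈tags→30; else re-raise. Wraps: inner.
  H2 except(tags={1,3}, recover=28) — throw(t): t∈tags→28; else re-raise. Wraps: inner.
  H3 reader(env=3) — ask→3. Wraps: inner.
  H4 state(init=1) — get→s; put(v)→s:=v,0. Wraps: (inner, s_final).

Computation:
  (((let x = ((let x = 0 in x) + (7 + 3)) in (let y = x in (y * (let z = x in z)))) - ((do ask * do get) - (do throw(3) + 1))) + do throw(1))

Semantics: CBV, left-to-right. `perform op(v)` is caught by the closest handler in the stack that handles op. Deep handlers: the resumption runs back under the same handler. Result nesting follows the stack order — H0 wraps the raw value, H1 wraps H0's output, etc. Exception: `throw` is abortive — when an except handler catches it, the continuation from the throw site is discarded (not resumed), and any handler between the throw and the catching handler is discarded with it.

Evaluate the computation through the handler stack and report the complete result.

Answer: (30, 1)

Evaluation trace:
ask @ H3 ⇒ 3
get @ H4 ⇒ 1
throw(3) @ H1 caught ⇒ 30
H2 returns 30
H3 returns 30
H4 returns (30, 1)
= (30, 1)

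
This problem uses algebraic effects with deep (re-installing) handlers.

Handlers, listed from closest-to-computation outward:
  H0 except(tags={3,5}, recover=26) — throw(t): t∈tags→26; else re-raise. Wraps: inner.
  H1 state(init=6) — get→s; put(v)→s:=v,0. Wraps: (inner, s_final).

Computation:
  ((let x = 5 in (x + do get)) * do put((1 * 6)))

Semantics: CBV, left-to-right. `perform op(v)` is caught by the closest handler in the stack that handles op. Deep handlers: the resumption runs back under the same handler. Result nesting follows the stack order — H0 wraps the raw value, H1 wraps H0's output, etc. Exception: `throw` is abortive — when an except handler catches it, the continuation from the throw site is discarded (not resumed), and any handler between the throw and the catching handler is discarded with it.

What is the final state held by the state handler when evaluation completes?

Working:
get @ H1 ⇒ 6
put(6) @ H1 ⇒ s:=6
H0 returns 0
H1 returns (0, 6)
= (0, 6)

Answer: 6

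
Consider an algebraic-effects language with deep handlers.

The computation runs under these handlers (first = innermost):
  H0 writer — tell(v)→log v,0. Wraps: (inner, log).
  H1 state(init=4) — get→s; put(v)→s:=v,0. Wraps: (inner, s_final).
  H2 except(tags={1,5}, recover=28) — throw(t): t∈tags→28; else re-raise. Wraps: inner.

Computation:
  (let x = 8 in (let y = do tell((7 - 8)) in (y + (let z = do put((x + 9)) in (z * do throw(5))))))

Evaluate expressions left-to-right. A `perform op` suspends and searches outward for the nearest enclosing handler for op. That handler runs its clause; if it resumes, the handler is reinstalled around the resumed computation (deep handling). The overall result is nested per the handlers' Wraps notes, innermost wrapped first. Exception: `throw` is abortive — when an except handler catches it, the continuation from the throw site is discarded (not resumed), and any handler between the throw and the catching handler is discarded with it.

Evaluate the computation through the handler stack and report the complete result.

Answer: 28

Step-by-step:
tell(-1) @ H0 ⇒ log+=-1
put(17) @ H1 ⇒ s:=17
throw(5) @ H2 caught ⇒ 28
= 28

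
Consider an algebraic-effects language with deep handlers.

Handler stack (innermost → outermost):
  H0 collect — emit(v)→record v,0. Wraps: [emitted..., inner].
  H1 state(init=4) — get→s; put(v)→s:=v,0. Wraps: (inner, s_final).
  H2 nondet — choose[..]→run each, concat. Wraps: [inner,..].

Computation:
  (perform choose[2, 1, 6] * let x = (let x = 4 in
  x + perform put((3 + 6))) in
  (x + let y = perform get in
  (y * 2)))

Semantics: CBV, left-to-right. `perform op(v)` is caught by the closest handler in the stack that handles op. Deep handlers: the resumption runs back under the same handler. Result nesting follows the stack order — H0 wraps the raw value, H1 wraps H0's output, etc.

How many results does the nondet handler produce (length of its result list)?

Answer: 3

Evaluation trace:
choose[2, 1, 6] @ H2
  branch[0] choose=2:
    put(9) @ H1 ⇒ s:=9
    get @ H1 ⇒ 9
    H0 returns [44]
    H1 returns ([44], 9)
    H2 returns [([44], 9)]
  branch[1] choose=1:
    put(9) @ H1 ⇒ s:=9
    get @ H1 ⇒ 9
    H0 returns [22]
    H1 returns ([22], 9)
    H2 returns [([22], 9)]
  branch[2] choose=6:
    put(9) @ H1 ⇒ s:=9
    get @ H1 ⇒ 9
    H0 returns [132]
    H1 returns ([132], 9)
    H2 returns [([132], 9)]
= [([44], 9), ([22], 9), ([132], 9)]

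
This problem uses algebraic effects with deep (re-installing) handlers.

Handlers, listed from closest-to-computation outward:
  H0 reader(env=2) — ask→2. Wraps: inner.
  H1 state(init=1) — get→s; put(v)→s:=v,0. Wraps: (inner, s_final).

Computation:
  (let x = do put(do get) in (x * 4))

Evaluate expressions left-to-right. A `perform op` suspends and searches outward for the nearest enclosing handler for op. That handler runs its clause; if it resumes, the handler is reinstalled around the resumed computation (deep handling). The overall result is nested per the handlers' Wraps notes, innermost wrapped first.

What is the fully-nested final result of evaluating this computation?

Evaluation trace:
get @ H1 ⇒ 1
put(1) @ H1 ⇒ s:=1
H0 returns 0
H1 returns (0, 1)
= (0, 1)

Answer: (0, 1)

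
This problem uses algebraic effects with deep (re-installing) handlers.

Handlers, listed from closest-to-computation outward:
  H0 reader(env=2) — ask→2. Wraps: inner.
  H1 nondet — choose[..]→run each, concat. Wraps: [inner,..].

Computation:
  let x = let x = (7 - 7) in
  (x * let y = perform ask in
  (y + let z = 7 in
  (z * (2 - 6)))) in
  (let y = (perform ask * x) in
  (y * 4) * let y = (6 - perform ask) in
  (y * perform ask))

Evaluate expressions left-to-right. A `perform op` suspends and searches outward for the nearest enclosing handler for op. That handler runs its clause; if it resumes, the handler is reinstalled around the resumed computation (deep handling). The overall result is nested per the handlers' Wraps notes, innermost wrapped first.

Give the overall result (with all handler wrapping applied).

Working:
ask @ H0 ⇒ 2
ask @ H0 ⇒ 2
ask @ H0 ⇒ 2
ask @ H0 ⇒ 2
H0 returns 0
H1 returns [0]
= [0]

Answer: [0]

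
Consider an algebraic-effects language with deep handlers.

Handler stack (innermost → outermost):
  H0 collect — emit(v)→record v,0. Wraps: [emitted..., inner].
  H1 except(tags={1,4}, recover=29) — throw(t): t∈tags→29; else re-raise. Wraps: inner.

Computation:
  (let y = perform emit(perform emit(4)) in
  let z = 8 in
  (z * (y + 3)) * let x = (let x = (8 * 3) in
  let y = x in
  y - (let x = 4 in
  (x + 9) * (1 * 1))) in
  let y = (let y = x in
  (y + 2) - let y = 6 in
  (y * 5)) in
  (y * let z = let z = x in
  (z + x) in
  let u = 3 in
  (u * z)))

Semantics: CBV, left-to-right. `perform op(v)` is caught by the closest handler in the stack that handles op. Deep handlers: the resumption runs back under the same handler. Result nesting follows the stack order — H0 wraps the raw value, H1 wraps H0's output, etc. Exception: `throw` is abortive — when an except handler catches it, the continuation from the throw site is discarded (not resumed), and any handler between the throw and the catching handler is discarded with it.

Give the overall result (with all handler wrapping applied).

Working:
emit(4) @ H0 ⇒ out+=4
emit(0) @ H0 ⇒ out+=0
H0 returns [4, 0, -26928]
H1 returns [4, 0, -26928]
= [4, 0, -26928]

Answer: [4, 0, -26928]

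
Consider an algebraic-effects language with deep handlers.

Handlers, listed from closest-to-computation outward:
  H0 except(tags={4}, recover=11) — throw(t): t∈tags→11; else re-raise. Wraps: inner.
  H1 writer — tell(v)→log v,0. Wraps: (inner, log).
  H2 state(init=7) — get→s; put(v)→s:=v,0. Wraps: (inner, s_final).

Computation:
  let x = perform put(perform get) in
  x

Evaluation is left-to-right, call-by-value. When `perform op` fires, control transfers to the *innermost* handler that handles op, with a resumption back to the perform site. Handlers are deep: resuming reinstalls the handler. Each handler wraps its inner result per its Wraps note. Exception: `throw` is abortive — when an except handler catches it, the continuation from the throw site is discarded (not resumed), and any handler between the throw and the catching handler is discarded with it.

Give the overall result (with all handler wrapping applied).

Answer: ((0, ()), 7)

Working:
get @ H2 ⇒ 7
put(7) @ H2 ⇒ s:=7
H0 returns 0
H1 returns (0, ())
H2 returns ((0, ()), 7)
= ((0, ()), 7)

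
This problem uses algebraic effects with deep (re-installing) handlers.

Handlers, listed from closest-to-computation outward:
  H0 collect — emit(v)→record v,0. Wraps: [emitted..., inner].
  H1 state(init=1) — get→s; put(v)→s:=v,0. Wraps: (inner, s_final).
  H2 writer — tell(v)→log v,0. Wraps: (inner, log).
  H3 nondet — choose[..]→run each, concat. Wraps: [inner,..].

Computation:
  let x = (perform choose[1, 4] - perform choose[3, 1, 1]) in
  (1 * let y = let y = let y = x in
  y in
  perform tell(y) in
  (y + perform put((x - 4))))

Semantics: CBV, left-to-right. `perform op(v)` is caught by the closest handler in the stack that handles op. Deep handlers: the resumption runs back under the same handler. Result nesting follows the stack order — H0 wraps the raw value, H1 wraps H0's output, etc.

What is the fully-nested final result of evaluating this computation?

Answer: [(([0], -6), (-2)), (([0], -4), (0)), (([0], -4), (0)), (([0], -3), (1)), (([0], -1), (3)), (([0], -1), (3))]

Step-by-step:
choose[1, 4] @ H3
  branch[0] choose=1:
    choose[3, 1, 1] @ H3
      branch[0] choose=3:
        tell(-2) @ H2 ⇒ log+=-2
        put(-6) @ H1 ⇒ s:=-6
        H0 returns [0]
        H1 returns ([0], -6)
        H2 returns (([0], -6), (-2))
        H3 returns [(([0], -6), (-2))]
      branch[1] choose=1:
        tell(0) @ H2 ⇒ log+=0
        put(-4) @ H1 ⇒ s:=-4
        H0 returns [0]
        H1 returns ([0], -4)
        H2 returns (([0], -4), (0))
        H3 returns [(([0], -4), (0))]
      branch[2] choose=1:
        tell(0) @ H2 ⇒ log+=0
        put(-4) @ H1 ⇒ s:=-4
        H0 returns [0]
        H1 returns ([0], -4)
        H2 returns (([0], -4), (0))
        H3 returns [(([0], -4), (0))]
  branch[1] choose=4:
    choose[3, 1, 1] @ H3
      branch[0] choose=3:
        tell(1) @ H2 ⇒ log+=1
        put(-3) @ H1 ⇒ s:=-3
        H0 returns [0]
        H1 returns ([0], -3)
        H2 returns (([0], -3), (1))
        H3 returns [(([0], -3), (1))]
      branch[1] choose=1:
        tell(3) @ H2 ⇒ log+=3
        put(-1) @ H1 ⇒ s:=-1
        H0 returns [0]
        H1 returns ([0], -1)
        H2 returns (([0], -1), (3))
        H3 returns [(([0], -1), (3))]
      branch[2] choose=1:
        tell(3) @ H2 ⇒ log+=3
        put(-1) @ H1 ⇒ s:=-1
        H0 returns [0]
        H1 returns ([0], -1)
        H2 returns (([0], -1), (3))
        H3 returns [(([0], -1), (3))]
= [(([0], -6), (-2)), (([0], -4), (0)), (([0], -4), (0)), (([0], -3), (1)), (([0], -1), (3)), (([0], -1), (3))]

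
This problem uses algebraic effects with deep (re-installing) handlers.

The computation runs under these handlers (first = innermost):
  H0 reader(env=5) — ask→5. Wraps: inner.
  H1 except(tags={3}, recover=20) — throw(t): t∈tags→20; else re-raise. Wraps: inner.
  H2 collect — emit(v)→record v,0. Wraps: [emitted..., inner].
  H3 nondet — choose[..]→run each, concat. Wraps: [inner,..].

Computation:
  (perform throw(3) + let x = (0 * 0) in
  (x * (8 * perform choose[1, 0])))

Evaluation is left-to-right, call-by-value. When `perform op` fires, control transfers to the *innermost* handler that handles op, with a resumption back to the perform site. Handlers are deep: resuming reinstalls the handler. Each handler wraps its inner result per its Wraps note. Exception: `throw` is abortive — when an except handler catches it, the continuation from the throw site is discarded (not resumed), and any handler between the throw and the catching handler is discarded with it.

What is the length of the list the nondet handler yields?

Working:
throw(3) @ H1 caught ⇒ 20
H2 returns [20]
H3 returns [[20]]
= [[20]]

Answer: 1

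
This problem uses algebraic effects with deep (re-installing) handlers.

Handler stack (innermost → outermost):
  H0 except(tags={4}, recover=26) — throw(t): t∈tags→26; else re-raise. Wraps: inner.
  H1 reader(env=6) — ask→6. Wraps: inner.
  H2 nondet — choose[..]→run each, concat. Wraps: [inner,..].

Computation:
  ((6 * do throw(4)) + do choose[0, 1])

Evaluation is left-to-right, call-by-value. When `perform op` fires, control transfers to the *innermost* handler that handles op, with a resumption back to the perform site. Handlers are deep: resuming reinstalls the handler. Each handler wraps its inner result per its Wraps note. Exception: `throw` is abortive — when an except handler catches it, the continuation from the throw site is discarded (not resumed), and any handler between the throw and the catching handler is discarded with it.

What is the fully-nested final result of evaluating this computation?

Step-by-step:
throw(4) @ H0 caught ⇒ 26
H1 returns 26
H2 returns [26]
= [26]

Answer: [26]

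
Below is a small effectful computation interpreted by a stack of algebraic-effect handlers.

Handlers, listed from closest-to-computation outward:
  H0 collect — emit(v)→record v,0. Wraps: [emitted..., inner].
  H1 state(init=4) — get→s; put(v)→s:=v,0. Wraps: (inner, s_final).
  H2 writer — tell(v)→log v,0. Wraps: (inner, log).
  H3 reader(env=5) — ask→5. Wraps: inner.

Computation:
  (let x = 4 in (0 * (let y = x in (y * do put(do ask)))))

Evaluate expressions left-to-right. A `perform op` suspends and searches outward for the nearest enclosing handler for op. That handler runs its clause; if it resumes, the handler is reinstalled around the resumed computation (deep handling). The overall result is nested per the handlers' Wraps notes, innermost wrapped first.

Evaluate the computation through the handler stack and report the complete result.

Step-by-step:
ask @ H3 ⇒ 5
put(5) @ H1 ⇒ s:=5
H0 returns [0]
H1 returns ([0], 5)
H2 returns (([0], 5), ())
H3 returns (([0], 5), ())
= (([0], 5), ())

Answer: (([0], 5), ())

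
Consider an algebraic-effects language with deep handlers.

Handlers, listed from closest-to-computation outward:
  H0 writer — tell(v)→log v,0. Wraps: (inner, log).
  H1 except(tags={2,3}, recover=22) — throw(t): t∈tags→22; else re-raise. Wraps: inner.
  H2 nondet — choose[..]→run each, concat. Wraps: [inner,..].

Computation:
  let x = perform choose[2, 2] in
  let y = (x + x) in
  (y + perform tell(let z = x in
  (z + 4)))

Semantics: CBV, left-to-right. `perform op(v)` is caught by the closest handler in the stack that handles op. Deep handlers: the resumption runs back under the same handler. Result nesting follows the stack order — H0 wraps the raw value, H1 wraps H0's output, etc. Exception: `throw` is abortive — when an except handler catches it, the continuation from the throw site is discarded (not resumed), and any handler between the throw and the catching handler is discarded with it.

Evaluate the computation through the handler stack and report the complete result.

Answer: [(4, (6)), (4, (6))]

Step-by-step:
choose[2, 2] @ H2
  branch[0] choose=2:
    tell(6) @ H0 ⇒ log+=6
    H0 returns (4, (6))
    H1 returns (4, (6))
    H2 returns [(4, (6))]
  branch[1] choose=2:
    tell(6) @ H0 ⇒ log+=6
    H0 returns (4, (6))
    H1 returns (4, (6))
    H2 returns [(4, (6))]
= [(4, (6)), (4, (6))]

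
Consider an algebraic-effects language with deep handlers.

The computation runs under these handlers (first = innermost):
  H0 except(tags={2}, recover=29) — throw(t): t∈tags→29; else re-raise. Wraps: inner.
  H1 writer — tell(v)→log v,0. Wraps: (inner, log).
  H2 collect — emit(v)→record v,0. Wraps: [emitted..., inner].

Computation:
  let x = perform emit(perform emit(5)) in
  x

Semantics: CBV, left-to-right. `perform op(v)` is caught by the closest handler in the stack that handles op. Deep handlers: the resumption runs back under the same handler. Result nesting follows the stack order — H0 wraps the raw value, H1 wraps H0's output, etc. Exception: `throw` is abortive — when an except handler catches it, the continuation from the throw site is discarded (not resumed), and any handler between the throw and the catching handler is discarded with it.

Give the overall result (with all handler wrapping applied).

Answer: [5, 0, (0, ())]

Working:
emit(5) @ H2 ⇒ out+=5
emit(0) @ H2 ⇒ out+=0
H0 returns 0
H1 returns (0, ())
H2 returns [5, 0, (0, ())]
= [5, 0, (0, ())]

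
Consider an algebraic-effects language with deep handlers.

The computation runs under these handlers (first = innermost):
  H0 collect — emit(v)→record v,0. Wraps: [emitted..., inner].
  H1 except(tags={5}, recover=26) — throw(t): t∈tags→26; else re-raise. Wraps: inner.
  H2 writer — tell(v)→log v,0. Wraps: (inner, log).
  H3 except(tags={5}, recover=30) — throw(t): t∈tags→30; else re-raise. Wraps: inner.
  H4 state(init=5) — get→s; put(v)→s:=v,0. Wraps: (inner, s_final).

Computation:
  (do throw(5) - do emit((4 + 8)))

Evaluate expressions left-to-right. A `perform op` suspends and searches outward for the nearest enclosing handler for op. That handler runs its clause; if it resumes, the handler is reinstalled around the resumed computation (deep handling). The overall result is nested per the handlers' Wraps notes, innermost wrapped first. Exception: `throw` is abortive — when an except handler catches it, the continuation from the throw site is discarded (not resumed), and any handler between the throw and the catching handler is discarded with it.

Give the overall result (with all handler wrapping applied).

Answer: ((26, ()), 5)

Step-by-step:
throw(5) @ H1 caught ⇒ 26
H2 returns (26, ())
H3 returns (26, ())
H4 returns ((26, ()), 5)
= ((26, ()), 5)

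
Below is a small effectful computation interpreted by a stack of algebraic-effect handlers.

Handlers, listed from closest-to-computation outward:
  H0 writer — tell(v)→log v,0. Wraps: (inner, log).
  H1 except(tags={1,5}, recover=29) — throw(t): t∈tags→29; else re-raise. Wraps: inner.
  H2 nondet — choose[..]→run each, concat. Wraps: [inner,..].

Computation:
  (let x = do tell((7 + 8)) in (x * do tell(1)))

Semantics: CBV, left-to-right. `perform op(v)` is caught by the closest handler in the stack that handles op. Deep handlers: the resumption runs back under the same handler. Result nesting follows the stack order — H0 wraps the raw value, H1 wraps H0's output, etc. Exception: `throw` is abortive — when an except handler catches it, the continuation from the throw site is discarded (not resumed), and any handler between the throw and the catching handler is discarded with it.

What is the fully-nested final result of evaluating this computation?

Answer: [(0, (15, 1))]

Step-by-step:
tell(15) @ H0 ⇒ log+=15
tell(1) @ H0 ⇒ log+=1
H0 returns (0, (15, 1))
H1 returns (0, (15, 1))
H2 returns [(0, (15, 1))]
= [(0, (15, 1))]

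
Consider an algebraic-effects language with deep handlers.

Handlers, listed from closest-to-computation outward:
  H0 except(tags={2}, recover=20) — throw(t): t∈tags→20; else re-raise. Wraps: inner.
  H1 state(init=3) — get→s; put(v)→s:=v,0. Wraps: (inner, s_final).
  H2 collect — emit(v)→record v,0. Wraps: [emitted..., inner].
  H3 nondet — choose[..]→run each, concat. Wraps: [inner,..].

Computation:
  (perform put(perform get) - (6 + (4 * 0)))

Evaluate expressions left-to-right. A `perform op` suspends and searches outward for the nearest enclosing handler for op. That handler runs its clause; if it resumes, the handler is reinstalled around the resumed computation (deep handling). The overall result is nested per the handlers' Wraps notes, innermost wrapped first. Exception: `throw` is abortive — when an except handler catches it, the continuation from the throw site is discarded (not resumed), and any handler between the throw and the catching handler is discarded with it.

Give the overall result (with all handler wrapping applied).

Answer: [[(-6, 3)]]

Step-by-step:
get @ H1 ⇒ 3
put(3) @ H1 ⇒ s:=3
H0 returns -6
H1 returns (-6, 3)
H2 returns [(-6, 3)]
H3 returns [[(-6, 3)]]
= [[(-6, 3)]]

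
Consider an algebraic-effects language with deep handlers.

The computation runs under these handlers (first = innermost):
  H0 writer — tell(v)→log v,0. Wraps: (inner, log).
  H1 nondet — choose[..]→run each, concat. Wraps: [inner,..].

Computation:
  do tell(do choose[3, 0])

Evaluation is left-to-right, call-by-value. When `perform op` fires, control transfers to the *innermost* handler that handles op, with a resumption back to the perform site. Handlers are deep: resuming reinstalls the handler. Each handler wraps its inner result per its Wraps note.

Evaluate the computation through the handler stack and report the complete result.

Answer: [(0, (3)), (0, (0))]

Working:
choose[3, 0] @ H1
  branch[0] choose=3:
    tell(3) @ H0 ⇒ log+=3
    H0 returns (0, (3))
    H1 returns [(0, (3))]
  branch[1] choose=0:
    tell(0) @ H0 ⇒ log+=0
    H0 returns (0, (0))
    H1 returns [(0, (0))]
= [(0, (3)), (0, (0))]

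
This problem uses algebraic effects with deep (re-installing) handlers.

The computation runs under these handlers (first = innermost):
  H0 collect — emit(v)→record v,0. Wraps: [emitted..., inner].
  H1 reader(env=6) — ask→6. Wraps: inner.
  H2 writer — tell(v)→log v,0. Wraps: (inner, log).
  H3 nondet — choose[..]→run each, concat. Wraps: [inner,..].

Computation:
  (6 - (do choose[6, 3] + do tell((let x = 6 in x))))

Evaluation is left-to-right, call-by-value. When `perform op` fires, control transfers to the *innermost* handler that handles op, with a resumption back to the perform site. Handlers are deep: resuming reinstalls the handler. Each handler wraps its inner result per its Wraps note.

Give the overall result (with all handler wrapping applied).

Working:
choose[6, 3] @ H3
  branch[0] choose=6:
    tell(6) @ H2 ⇒ log+=6
    H0 returns [0]
    H1 returns [0]
    H2 returns ([0], (6))
    H3 returns [([0], (6))]
  branch[1] choose=3:
    tell(6) @ H2 ⇒ log+=6
    H0 returns [3]
    H1 returns [3]
    H2 returns ([3], (6))
    H3 returns [([3], (6))]
= [([0], (6)), ([3], (6))]

Answer: [([0], (6)), ([3], (6))]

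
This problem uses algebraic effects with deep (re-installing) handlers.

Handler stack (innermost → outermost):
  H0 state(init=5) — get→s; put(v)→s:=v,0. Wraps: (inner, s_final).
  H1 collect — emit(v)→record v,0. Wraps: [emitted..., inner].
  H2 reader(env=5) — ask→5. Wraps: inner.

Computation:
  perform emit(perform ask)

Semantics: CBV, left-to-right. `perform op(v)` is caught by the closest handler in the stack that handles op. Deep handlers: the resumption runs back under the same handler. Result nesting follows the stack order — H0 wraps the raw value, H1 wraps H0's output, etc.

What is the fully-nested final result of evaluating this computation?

Step-by-step:
ask @ H2 ⇒ 5
emit(5) @ H1 ⇒ out+=5
H0 returns (0, 5)
H1 returns [5, (0, 5)]
H2 returns [5, (0, 5)]
= [5, (0, 5)]

Answer: [5, (0, 5)]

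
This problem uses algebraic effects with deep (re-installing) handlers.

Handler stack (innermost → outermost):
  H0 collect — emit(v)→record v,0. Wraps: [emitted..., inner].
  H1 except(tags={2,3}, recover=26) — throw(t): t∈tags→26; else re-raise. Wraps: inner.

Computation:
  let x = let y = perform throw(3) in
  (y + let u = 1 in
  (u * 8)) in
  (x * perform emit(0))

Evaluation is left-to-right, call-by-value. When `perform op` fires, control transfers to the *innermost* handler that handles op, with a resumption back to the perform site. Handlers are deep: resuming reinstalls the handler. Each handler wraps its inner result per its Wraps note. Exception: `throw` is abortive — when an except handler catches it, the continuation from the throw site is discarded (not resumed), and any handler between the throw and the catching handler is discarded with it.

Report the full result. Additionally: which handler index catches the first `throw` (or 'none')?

Step-by-step:
throw(3) @ H1 caught ⇒ 26
= 26

Answer: 26 ; first throw caught by: H1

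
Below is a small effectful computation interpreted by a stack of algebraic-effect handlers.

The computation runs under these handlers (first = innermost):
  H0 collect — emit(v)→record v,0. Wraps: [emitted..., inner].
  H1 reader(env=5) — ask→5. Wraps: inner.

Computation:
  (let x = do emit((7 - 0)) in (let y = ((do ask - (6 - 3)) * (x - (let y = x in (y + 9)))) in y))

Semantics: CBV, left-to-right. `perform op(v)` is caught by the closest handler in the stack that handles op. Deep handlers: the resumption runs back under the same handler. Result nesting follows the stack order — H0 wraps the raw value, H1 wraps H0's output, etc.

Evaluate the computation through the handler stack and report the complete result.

Answer: [7, -18]

Step-by-step:
emit(7) @ H0 ⇒ out+=7
ask @ H1 ⇒ 5
H0 returns [7, -18]
H1 returns [7, -18]
= [7, -18]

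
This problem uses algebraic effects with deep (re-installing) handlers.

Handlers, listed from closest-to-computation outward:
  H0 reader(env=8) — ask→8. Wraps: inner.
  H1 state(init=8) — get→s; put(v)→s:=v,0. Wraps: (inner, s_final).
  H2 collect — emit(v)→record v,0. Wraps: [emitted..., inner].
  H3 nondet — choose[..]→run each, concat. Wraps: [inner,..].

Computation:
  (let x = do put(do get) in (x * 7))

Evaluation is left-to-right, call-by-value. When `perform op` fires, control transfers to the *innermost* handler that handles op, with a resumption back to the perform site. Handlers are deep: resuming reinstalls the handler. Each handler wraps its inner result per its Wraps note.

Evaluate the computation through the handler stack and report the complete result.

Step-by-step:
get @ H1 ⇒ 8
put(8) @ H1 ⇒ s:=8
H0 returns 0
H1 returns (0, 8)
H2 returns [(0, 8)]
H3 returns [[(0, 8)]]
= [[(0, 8)]]

Answer: [[(0, 8)]]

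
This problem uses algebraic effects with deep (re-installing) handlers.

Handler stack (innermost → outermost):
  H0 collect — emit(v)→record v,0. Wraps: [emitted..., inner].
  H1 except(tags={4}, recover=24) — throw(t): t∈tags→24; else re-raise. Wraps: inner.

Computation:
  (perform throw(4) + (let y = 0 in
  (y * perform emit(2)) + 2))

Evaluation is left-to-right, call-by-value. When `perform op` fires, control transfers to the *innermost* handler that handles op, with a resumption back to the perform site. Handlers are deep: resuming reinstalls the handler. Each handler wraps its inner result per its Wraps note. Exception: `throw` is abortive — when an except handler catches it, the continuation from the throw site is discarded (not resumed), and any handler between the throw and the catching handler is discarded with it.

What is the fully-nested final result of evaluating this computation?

Step-by-step:
throw(4) @ H1 caught ⇒ 24
= 24

Answer: 24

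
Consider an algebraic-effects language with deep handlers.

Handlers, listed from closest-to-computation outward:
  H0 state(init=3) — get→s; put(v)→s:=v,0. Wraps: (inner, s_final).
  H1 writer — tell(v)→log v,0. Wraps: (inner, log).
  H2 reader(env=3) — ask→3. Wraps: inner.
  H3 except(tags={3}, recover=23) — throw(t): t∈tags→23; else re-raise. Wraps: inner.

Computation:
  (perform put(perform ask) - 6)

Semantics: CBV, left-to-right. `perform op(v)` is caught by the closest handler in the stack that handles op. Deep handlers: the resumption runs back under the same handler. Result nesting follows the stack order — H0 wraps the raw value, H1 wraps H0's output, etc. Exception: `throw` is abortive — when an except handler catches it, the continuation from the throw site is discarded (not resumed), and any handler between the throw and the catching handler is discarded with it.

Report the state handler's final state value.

Answer: 3

Step-by-step:
ask @ H2 ⇒ 3
put(3) @ H0 ⇒ s:=3
H0 returns (-6, 3)
H1 returns ((-6, 3), ())
H2 returns ((-6, 3), ())
H3 returns ((-6, 3), ())
= ((-6, 3), ())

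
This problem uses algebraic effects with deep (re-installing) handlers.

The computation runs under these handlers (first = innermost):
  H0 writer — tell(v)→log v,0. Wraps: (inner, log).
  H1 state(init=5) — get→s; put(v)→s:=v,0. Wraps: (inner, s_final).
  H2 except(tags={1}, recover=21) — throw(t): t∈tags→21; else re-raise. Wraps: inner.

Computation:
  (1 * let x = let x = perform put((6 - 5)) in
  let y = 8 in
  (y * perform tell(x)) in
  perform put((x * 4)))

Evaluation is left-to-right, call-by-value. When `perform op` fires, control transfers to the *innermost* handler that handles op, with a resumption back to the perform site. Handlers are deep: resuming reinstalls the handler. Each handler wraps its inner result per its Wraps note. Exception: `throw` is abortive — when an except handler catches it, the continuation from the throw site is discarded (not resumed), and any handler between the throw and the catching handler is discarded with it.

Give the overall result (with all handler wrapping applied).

Step-by-step:
put(1) @ H1 ⇒ s:=1
tell(0) @ H0 ⇒ log+=0
put(0) @ H1 ⇒ s:=0
H0 returns (0, (0))
H1 returns ((0, (0)), 0)
H2 returns ((0, (0)), 0)
= ((0, (0)), 0)

Answer: ((0, (0)), 0)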